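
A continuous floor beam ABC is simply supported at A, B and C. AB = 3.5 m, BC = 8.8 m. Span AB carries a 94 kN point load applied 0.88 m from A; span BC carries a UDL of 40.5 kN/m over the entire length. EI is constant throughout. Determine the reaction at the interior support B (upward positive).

Release continuity at B by inserting a hinge; the redundant is the internal moment M_B. The primary structure is two simply-supported spans AB and BC.
Rotations at B on the released spans (each span's end-slope, ×1/EI):
  span AB: point load 94 at a = 0.88: Pab(L + a)/(6LEI) = 45.2/EI
  span BC: UDL 40.5: wL³/(24EI) = 1150/EI
  relative rotation θ_0 = (45.2 + 1150)/EI = 1195/EI
A unit hogging moment at B produces rotation L₁/(3EI) + L₂/(3EI) = 4.1/EI.
Compatibility: M_B·(L₁+L₂)/(3EI) = θ_0, giving M_B = 291.5 kN·m (hogging).
Span AB, ΣM about A with M_B applied at B: R_B^{AB}·3.5 = 82.72 + 291.5, so R_B^{AB} = 106.9 kN and R_A = 94 − 106.9 = -12.92 kN.
Span BC, ΣM about C: R_B^{BC}·8.8 = 1568 + 291.5, so R_B^{BC} = 211.3 kN and R_C = 356.4 − 211.3 = 145.1 kN.
R_B = 106.9 + 211.3 = 318.2 kN.

R_B = 318.2 kN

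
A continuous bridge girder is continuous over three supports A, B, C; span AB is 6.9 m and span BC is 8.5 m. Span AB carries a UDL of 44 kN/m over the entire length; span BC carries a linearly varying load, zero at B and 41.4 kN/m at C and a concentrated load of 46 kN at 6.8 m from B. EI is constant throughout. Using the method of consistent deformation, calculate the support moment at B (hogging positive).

Release continuity at B by inserting a hinge; the redundant is the internal moment M_B. The primary structure is two simply-supported spans AB and BC.
End slopes at the hinge B, treating each span as simply supported:
  span AB: UDL 44: wL³/(24EI) = 602.3/EI
  span BC: triangular load, peak 41.4: 7w₀L³/(360EI) = 494.4/EI
  span BC: point load 46 at a = 6.8: Pab(L + b)/(6LEI) = 106.4/EI
  relative rotation θ_0 = (602.3 + 600.7)/EI = 1203/EI
A unit hogging moment at B produces rotation L₁/(3EI) + L₂/(3EI) = 5.133/EI.
Slope continuity at B: θ_0 = M_B·5.133/EI, so M_B = 1203/5.133 = 234.3 kN·m (hogging).

M_B = 234.3 kN·m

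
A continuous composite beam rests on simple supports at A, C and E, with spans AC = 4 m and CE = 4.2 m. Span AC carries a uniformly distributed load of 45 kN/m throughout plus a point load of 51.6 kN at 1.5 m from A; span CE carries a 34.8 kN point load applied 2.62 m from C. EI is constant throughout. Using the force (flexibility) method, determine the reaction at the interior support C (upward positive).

Insert a hinge at C; M_C is the redundant, and each span becomes simply supported.
Rotations at C on the released spans (each span's end-slope, ×1/EI):
  span AC: UDL 45: wL³/(24EI) = 120/EI
  span AC: point load 51.6 at a = 1.5: Pab(L + a)/(6LEI) = 44.34/EI
  span CE: point load 34.8 at a = 2.62: Pab(L + b)/(6LEI) = 33.04/EI
  relative rotation θ_0 = (164.3 + 33.04)/EI = 197.4/EI
A unit hogging moment at C produces rotation L₁/(3EI) + L₂/(3EI) = 2.733/EI.
Slope continuity at C: θ_0 = M_C·2.733/EI, so M_C = 197.4/2.733 = 72.21 kN·m (hogging).
Span AC, ΣM about A with M_C applied at C: R_C^{AC}·4 = 437.4 + 72.21, so R_C^{AC} = 127.4 kN and R_A = 231.6 − 127.4 = 104.2 kN.
Span CE, ΣM about E: R_C^{CE}·4.2 = 54.98 + 72.21, so R_C^{CE} = 30.29 kN and R_E = 34.8 − 30.29 = 4.515 kN.
R_C = 127.4 + 30.29 = 157.7 kN.

R_C = 157.7 kN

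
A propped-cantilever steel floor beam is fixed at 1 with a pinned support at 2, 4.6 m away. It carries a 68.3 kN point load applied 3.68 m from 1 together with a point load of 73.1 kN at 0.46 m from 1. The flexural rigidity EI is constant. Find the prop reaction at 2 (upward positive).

Remove the prop at 2; the released (primary) structure is a cantilever built in at 1.
Deflection at 2 on the released cantilever, summing each load's contribution:
  point load 68.3 at a = 3.68: Pa²(3L − a)/(6EI) = 1560/EI
  point load 73.1 at a = 0.46: Pa²(3L − a)/(6EI) = 34.39/EI
  δ_0 = 1594/EI
Flexibility coefficient — unit upward force at 2: δ_{22} = L³/(3EI) = 32.45/EI.
Compatibility at 2: δ_0 − R_2·δ_{22} = 0, so R_2 = 1594/32.45 = 49.14 kN.

R_2 = 49.14 kN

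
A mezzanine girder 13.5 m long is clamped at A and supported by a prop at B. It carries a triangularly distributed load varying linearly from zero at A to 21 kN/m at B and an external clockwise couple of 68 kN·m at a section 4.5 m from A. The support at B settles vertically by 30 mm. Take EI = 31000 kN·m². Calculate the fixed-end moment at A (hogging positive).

Choose R_B as the redundant. The primary structure is the cantilever fixed at A.
Free-end deflection of the primary structure under the applied loading (downward +):
  triangular load, peak 21 at the free end: 11w₀L⁴/(120EI) = 63939/EI
  clockwise couple 68 at a = 4.5: M₀a(2L − a)/(2EI) = 3442/EI
  δ_0 = 67381/EI
Flexibility coefficient — unit upward force at B: δ_{BB} = L³/(3EI) = 820.1/EI.
With EI = 31000 kN·m²: δ_0 = 2.1736 m and δ_{BB} = 0.026456 m/kN.
Compatibility — the beam at B must follow the support down by 0.03 m: δ_0 − R_B·δ_{BB} = 0.03, so R_B = (2.1736 − 0.03)/0.026456 = 81.03 kN.
Moment equilibrium about A: M_A = Σ(load moments about A) − R_B·L = 1344 − 81.03×13.5 = 249.9 kN·m.

M_A = 249.9 kN·m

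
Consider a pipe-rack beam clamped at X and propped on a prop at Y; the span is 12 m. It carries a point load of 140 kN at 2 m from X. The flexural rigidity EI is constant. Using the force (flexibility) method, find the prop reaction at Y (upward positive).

Remove the prop at Y; the released (primary) structure is a cantilever built in at X.
Primary-structure tip deflection at Y by superposition:
  point load 140 at a = 2: Pa²(3L − a)/(6EI) = 3173/EI
Flexibility coefficient — unit upward force at Y: δ_{YY} = L³/(3EI) = 576/EI.
The prop prevents deflection at Y: R_Y = δ_0/δ_{YY} = 3173/576 = 5.509 kN.

R_Y = 5.509 kN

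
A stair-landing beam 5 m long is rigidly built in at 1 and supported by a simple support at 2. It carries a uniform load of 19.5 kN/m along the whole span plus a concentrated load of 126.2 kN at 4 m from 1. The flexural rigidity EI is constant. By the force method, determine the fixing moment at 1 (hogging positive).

Take the reaction at 2 as the redundant and release it; the primary structure is a cantilever fixed at 1.
Primary-structure tip deflection at 2 by superposition:
  UDL 19.5: wL⁴/(8EI) = 1523/EI
  point load 126.2 at a = 4: Pa²(3L − a)/(6EI) = 3702/EI
  δ_0 = 5225/EI
Flexibility coefficient — unit upward force at 2: δ_{22} = L³/(3EI) = 41.67/EI.
Compatibility at 2: δ_0 − R_2·δ_{22} = 0, so R_2 = 5225/41.67 = 125.4 kN.
Moment equilibrium about 1: M_1 = Σ(load moments about 1) − R_2·L = 748.5 − 125.4×5 = 121.5 kN·m.

M_1 = 121.5 kN·m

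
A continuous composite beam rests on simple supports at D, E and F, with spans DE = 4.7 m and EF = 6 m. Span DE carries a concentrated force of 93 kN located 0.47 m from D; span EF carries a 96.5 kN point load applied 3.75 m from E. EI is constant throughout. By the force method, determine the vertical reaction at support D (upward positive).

Insert a hinge at E; M_E is the redundant, and each span becomes simply supported.
End slopes at the hinge E, treating each span as simply supported:
  span DE: point load 93 at a = 0.47: Pab(L + a)/(6LEI) = 33.9/EI
  span EF: point load 96.5 at a = 3.75: Pab(L + b)/(6LEI) = 186.6/EI
  relative rotation θ_0 = (33.9 + 186.6)/EI = 220.5/EI
A unit hogging moment at E produces rotation L₁/(3EI) + L₂/(3EI) = 3.567/EI.
Compatibility: M_E·(L₁+L₂)/(3EI) = θ_0, giving M_E = 61.82 kN·m (hogging).
Span DE, ΣM about D with M_E applied at E: R_E^{DE}·4.7 = 43.71 + 61.82, so R_E^{DE} = 22.45 kN and R_D = 93 − 22.45 = 70.55 kN.

R_D = 70.55 kN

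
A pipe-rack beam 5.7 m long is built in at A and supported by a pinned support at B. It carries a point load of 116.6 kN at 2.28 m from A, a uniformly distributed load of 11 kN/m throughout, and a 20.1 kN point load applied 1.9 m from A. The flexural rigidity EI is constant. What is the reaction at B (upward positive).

R_B = 50.74 kN

Remove the prop at B; the released (primary) structure is a cantilever built in at A.
Free-end deflection of the primary structure under the applied loading (downward +):
  point load 116.6 at a = 2.28: Pa²(3L − a)/(6EI) = 1497/EI
  UDL 11: wL⁴/(8EI) = 1451/EI
  point load 20.1 at a = 1.9: Pa²(3L − a)/(6EI) = 183.8/EI
  δ_0 = 3132/EI
Tip deflection under a unit load at B: L³/(3EI) = 61.73/EI.
Compatibility at B: δ_0 − R_B·δ_{BB} = 0, so R_B = 3132/61.73 = 50.74 kN.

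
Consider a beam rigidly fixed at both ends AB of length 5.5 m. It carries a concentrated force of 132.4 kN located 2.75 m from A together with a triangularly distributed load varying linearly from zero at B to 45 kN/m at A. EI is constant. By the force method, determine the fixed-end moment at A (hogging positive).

M_A = 159.1 kN·m

Release both end moments; the primary structure is a simply-supported span AB with redundants M_A and M_B.
On the primary (simply-supported) span, the end slopes from the loading are:
  at A: point load 132.4 at a = 2.75: Pab(L + b)/(6LEI) = 250.3/EI
  at B: point load 132.4 at a = 2.75: Pab(L + a)/(6LEI) = 250.3/EI
  at A: triangular load, peak 45: w₀L³/(45EI) = 166.4/EI
  at B: triangular load, peak 45: 7w₀L³/(360EI) = 145.6/EI
  θ_A0 = 416.7/EI,  θ_B0 = 395.9/EI
Flexibility coefficients: a unit moment at one end gives L/(3EI) there and L/(6EI) at the far end, so f₁₁ = f₂₂ = 1.833/EI and f₁₂ = f₂₁ = 0.9167/EI.
Compatibility — zero rotation at each built-in end:
  1.833 M_A + 0.9167 M_B = 416.7
  0.9167 M_A + 1.833 M_B = 395.9
Solving the pair gives M_A = 159.1 kN·m and M_B = 136.4 kN·m (hogging).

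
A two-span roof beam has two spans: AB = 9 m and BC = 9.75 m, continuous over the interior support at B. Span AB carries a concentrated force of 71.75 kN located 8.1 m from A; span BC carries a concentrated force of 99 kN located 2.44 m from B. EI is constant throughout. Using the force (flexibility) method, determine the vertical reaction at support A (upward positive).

Take M_B as the redundant. Released structure: two simple spans AB and BC with a hinge at B.
Discontinuity in slope at B on the released structure — sum the simple-span end rotations:
  span AB: point load 71.75 at a = 8.1: Pab(L + a)/(6LEI) = 165.6/EI
  span BC: point load 99 at a = 2.44: Pab(L + b)/(6LEI) = 515/EI
  relative rotation θ_0 = (165.6 + 515)/EI = 680.6/EI
A unit hogging moment at B produces rotation L₁/(3EI) + L₂/(3EI) = 6.25/EI.
Compatibility: M_B·(L₁+L₂)/(3EI) = θ_0, giving M_B = 108.9 kN·m (hogging).
Span AB, ΣM about A with M_B applied at B: R_B^{AB}·9 = 581.2 + 108.9, so R_B^{AB} = 76.67 kN and R_A = 71.75 − 76.67 = -4.924 kN.

R_A = -4.924 kN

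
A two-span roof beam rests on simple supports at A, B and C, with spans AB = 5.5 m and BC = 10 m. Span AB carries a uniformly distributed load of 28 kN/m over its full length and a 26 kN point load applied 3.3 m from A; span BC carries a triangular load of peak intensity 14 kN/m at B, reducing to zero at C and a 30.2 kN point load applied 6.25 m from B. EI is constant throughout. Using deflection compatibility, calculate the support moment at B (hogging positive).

Release continuity at B by inserting a hinge; the redundant is the internal moment M_B. The primary structure is two simply-supported spans AB and BC.
Rotations at B on the released spans (each span's end-slope, ×1/EI):
  span AB: UDL 28: wL³/(24EI) = 194.1/EI
  span AB: point load 26 at a = 3.3: Pab(L + a)/(6LEI) = 50.34/EI
  span BC: triangular load, peak 14: w₀L³/(45EI) = 311.1/EI
  span BC: point load 30.2 at a = 6.25: Pab(L + b)/(6LEI) = 162.2/EI
  relative rotation θ_0 = (244.4 + 473.3)/EI = 717.8/EI
A unit hogging moment at B produces rotation L₁/(3EI) + L₂/(3EI) = 5.167/EI.
Compatibility: M_B·(L₁+L₂)/(3EI) = θ_0, giving M_B = 138.9 kN·m (hogging).

M_B = 138.9 kN·m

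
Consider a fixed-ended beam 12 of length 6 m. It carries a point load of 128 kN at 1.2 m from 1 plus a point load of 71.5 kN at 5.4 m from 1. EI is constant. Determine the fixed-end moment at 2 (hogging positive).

M_2 = 59.33 kN·m

Release both end moments; the primary structure is a simply-supported span 12 with redundants M_1 and M_2.
End rotations of the released simple span under the applied load (×1/EI):
  at 1: point load 128 at a = 1.2: Pab(L + b)/(6LEI) = 221.2/EI
  at 2: point load 128 at a = 1.2: Pab(L + a)/(6LEI) = 147.5/EI
  at 1: point load 71.5 at a = 5.4: Pab(L + b)/(6LEI) = 42.47/EI
  at 2: point load 71.5 at a = 5.4: Pab(L + a)/(6LEI) = 73.36/EI
  θ_10 = 263.7/EI,  θ_20 = 220.8/EI
Flexibility coefficients: a unit moment at one end gives L/(3EI) there and L/(6EI) at the far end, so f₁₁ = f₂₂ = 2/EI and f₁₂ = f₂₁ = 1/EI.
Compatibility — zero rotation at each built-in end:
  2 M_1 + 1 M_2 = 263.7
  1 M_1 + 2 M_2 = 220.8
Solving the pair gives M_1 = 102.2 kN·m and M_2 = 59.33 kN·m (hogging).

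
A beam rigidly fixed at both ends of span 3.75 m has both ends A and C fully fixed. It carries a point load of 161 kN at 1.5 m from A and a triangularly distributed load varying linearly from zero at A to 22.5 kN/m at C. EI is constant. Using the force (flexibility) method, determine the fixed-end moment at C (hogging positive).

Take the two fixed-end moments M_A, M_C as redundants; the released structure is the simple span AC.
End rotations of the released simple span under the applied load (×1/EI):
  at A: point load 161 at a = 1.5: Pab(L + b)/(6LEI) = 144.9/EI
  at C: point load 161 at a = 1.5: Pab(L + a)/(6LEI) = 126.8/EI
  at A: triangular load, peak 22.5: 7w₀L³/(360EI) = 23.07/EI
  at C: triangular load, peak 22.5: w₀L³/(45EI) = 26.37/EI
  θ_A0 = 168/EI,  θ_C0 = 153.2/EI
Flexibility coefficients: a unit moment at one end gives L/(3EI) there and L/(6EI) at the far end, so f₁₁ = f₂₂ = 1.25/EI and f₁₂ = f₂₁ = 0.625/EI.
Compatibility — zero rotation at each built-in end:
  1.25 M_A + 0.625 M_C = 168
  0.625 M_A + 1.25 M_C = 153.2
Solving the pair gives M_A = 97.49 kN·m and M_C = 73.78 kN·m (hogging).

M_C = 73.78 kN·m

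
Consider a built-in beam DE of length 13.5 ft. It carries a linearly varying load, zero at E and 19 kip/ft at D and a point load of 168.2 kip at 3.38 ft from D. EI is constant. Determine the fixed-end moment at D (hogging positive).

M_D = 492.6 kip·ft

Take the two fixed-end moments M_D, M_E as redundants; the released structure is the simple span DE.
Simple-span end rotations at D and E under the given loads:
  at D: triangular load, peak 19: w₀L³/(45EI) = 1039/EI
  at E: triangular load, peak 19: 7w₀L³/(360EI) = 909/EI
  at D: point load 168.2 at a = 3.38: Pab(L + b)/(6LEI) = 1678/EI
  at E: point load 168.2 at a = 3.38: Pab(L + a)/(6LEI) = 1199/EI
  θ_D0 = 2717/EI,  θ_E0 = 2108/EI
Flexibility coefficients: a unit moment at one end gives L/(3EI) there and L/(6EI) at the far end, so f₁₁ = f₂₂ = 4.5/EI and f₁₂ = f₂₁ = 2.25/EI.
Compatibility — zero rotation at each built-in end:
  4.5 M_D + 2.25 M_E = 2717
  2.25 M_D + 4.5 M_E = 2108
Solving the pair gives M_D = 492.6 kip·ft and M_E = 222.1 kip·ft (hogging).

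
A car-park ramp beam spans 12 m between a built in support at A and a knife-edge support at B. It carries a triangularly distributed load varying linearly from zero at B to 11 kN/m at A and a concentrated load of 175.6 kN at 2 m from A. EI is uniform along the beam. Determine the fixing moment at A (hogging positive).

Take the reaction at B as the redundant and release it; the primary structure is a cantilever fixed at A.
Primary-structure tip deflection at B by superposition:
  triangular load, peak 11 at the fixed end: w₀L⁴/(30EI) = 7603/EI
  point load 175.6 at a = 2: Pa²(3L − a)/(6EI) = 3980/EI
  δ_0 = 11583/EI
Tip deflection under a unit load at B: L³/(3EI) = 576/EI.
The prop prevents deflection at B: R_B = δ_0/δ_{BB} = 11583/576 = 20.11 kN.
Moment equilibrium about A: M_A = Σ(load moments about A) − R_B·L = 615.2 − 20.11×12 = 373.9 kN·m.

M_A = 373.9 kN·m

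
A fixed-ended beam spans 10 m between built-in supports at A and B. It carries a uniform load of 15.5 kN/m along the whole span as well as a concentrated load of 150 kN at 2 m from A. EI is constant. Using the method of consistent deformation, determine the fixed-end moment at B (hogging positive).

Release both end moments; the primary structure is a simply-supported span AB with redundants M_A and M_B.
End rotations of the released simple span under the applied load (×1/EI):
  at A: UDL 15.5: wL³/(24EI) = 645.8/EI
  at B: UDL 15.5: wL³/(24EI) = 645.8/EI
  at A: point load 150 at a = 2: Pab(L + b)/(6LEI) = 720/EI
  at B: point load 150 at a = 2: Pab(L + a)/(6LEI) = 480/EI
  θ_A0 = 1366/EI,  θ_B0 = 1126/EI
Flexibility coefficients: a unit moment at one end gives L/(3EI) there and L/(6EI) at the far end, so f₁₁ = f₂₂ = 3.333/EI and f₁₂ = f₂₁ = 1.667/EI.
Compatibility — zero rotation at each built-in end:
  3.333 M_A + 1.667 M_B = 1366
  1.667 M_A + 3.333 M_B = 1126
Solving the pair gives M_A = 321.2 kN·m and M_B = 177.2 kN·m (hogging).

M_B = 177.2 kN·m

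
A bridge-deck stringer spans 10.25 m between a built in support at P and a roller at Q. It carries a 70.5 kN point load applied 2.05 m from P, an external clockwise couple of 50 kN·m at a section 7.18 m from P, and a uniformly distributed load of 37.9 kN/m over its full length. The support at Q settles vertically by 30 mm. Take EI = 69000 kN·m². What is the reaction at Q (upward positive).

Remove the prop at Q; the released (primary) structure is a cantilever built in at P.
Primary-structure tip deflection at Q by superposition:
  point load 70.5 at a = 2.05: Pa²(3L − a)/(6EI) = 1417/EI
  clockwise couple 50 at a = 7.18: M₀a(2L − a)/(2EI) = 2391/EI
  UDL 37.9: wL⁴/(8EI) = 52293/EI
  δ_0 = 56101/EI
Tip deflection under a unit load at Q: L³/(3EI) = 359/EI.
With EI = 69000 kN·m²: δ_0 = 0.81306 m and δ_{QQ} = 0.005202 m/kN.
Compatibility — the beam at Q must follow the support down by 0.03 m: δ_0 − R_Q·δ_{QQ} = 0.03, so R_Q = (0.81306 − 0.03)/0.005202 = 150.5 kN.

R_Q = 150.5 kN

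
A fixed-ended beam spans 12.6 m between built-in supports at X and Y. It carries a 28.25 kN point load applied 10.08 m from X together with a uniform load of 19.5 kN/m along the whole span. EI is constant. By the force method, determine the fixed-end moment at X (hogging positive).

Release both end moments; the primary structure is a simply-supported span XY with redundants M_X and M_Y.
Simple-span end rotations at X and Y under the given loads:
  at X: point load 28.25 at a = 10.08: Pab(L + b)/(6LEI) = 143.5/EI
  at Y: point load 28.25 at a = 10.08: Pab(L + a)/(6LEI) = 215.3/EI
  at X: UDL 19.5: wL³/(24EI) = 1625/EI
  at Y: UDL 19.5: wL³/(24EI) = 1625/EI
  θ_X0 = 1769/EI,  θ_Y0 = 1841/EI
Flexibility coefficients: a unit moment at one end gives L/(3EI) there and L/(6EI) at the far end, so f₁₁ = f₂₂ = 4.2/EI and f₁₂ = f₂₁ = 2.1/EI.
Compatibility — zero rotation at each built-in end:
  4.2 M_X + 2.1 M_Y = 1769
  2.1 M_X + 4.2 M_Y = 1841
Solving the pair gives M_X = 269.4 kN·m and M_Y = 303.5 kN·m (hogging).

M_X = 269.4 kN·m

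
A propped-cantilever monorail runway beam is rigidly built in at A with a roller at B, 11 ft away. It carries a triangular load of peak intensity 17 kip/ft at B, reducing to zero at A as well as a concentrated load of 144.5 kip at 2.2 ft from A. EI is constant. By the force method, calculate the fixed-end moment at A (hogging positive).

Take the reaction at B as the redundant and release it; the primary structure is a cantilever fixed at A.
Downward deflection at the released point B due to the loads:
  triangular load, peak 17 at the free end: 11w₀L⁴/(120EI) = 22816/EI
  point load 144.5 at a = 2.2: Pa²(3L − a)/(6EI) = 3590/EI
  δ_0 = 26406/EI
Flexibility coefficient — unit upward force at B: δ_{BB} = L³/(3EI) = 443.7/EI.
The prop prevents deflection at B: R_B = δ_0/δ_{BB} = 26406/443.7 = 59.52 kip.
Moment equilibrium about A: M_A = Σ(load moments about A) − R_B·L = 1004 − 59.52×11 = 348.9 kip·ft.

M_A = 348.9 kip·ft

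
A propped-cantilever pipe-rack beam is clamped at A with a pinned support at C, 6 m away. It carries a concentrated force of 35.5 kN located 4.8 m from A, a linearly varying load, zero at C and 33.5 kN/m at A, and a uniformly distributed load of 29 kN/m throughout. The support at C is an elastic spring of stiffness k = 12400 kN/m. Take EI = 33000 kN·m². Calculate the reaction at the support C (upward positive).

Remove the prop at C; the released (primary) structure is a cantilever built in at A.
Downward deflection at the released point C due to the loads:
  point load 35.5 at a = 4.8: Pa²(3L − a)/(6EI) = 1799/EI
  triangular load, peak 33.5 at the fixed end: w₀L⁴/(30EI) = 1447/EI
  UDL 29: wL⁴/(8EI) = 4698/EI
  δ_0 = 7945/EI
Flexibility coefficient — unit upward force at C: δ_{CC} = L³/(3EI) = 72/EI.
With EI = 33000 kN·m²: δ_0 = 0.24075 m and δ_{CC} = 0.002182 m/kN.
Compatibility — the spring shortens by R_C/k under the reaction it provides: δ_0 − R_C·δ_{CC} = R_C/k. With 1/k = 0.000081 m/kN, R_C = δ_0 / (δ_{CC} + 1/k) = 0.24075 / (0.002182 + 0.000081) = 106.4 kN.

R_C = 106.4 kN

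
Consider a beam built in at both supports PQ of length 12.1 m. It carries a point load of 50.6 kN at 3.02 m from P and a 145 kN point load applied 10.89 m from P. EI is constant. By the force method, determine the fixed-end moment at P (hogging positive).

M_P = 101.8 kN·m

Release both end moments; the primary structure is a simply-supported span PQ with redundants M_P and M_Q.
Simple-span end rotations at P and Q under the given loads:
  at P: point load 50.6 at a = 3.02: Pab(L + b)/(6LEI) = 404.8/EI
  at Q: point load 50.6 at a = 3.02: Pab(L + a)/(6LEI) = 289/EI
  at P: point load 145 at a = 10.89: Pab(L + b)/(6LEI) = 350.3/EI
  at Q: point load 145 at a = 10.89: Pab(L + a)/(6LEI) = 605/EI
  θ_P0 = 755.1/EI,  θ_Q0 = 894/EI
Flexibility coefficients: a unit moment at one end gives L/(3EI) there and L/(6EI) at the far end, so f₁₁ = f₂₂ = 4.033/EI and f₁₂ = f₂₁ = 2.017/EI.
Compatibility — zero rotation at each built-in end:
  4.033 M_P + 2.017 M_Q = 755.1
  2.017 M_P + 4.033 M_Q = 894
Solving the pair gives M_P = 101.8 kN·m and M_Q = 170.7 kN·m (hogging).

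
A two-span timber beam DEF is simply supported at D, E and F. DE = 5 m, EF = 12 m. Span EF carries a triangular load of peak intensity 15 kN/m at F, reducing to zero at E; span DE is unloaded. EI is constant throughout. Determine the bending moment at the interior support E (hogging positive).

Release continuity at E by inserting a hinge; the redundant is the internal moment M_E. The primary structure is two simply-supported spans DE and EF.
Discontinuity in slope at E on the released structure — sum the simple-span end rotations:
  span EF: triangular load, peak 15: 7w₀L³/(360EI) = 504/EI
  relative rotation θ_0 = (0 + 504)/EI = 504/EI
A unit hogging moment at E produces rotation L₁/(3EI) + L₂/(3EI) = 5.667/EI.
Slope continuity at E: θ_0 = M_E·5.667/EI, so M_E = 504/5.667 = 88.94 kN·m (hogging).

M_E = 88.94 kN·m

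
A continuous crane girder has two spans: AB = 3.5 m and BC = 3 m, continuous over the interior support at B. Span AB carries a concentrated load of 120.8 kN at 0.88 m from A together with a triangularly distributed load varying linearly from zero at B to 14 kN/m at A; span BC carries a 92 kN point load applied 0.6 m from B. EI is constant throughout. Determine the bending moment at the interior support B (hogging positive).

M_B = 50.54 kN·m

Take M_B as the redundant. Released structure: two simple spans AB and BC with a hinge at B.
Rotations at B on the released spans (each span's end-slope, ×1/EI):
  span AB: point load 120.8 at a = 0.88: Pab(L + a)/(6LEI) = 58.09/EI
  span AB: triangular load, peak 14: 7w₀L³/(360EI) = 11.67/EI
  span BC: point load 92 at a = 0.6: Pab(L + b)/(6LEI) = 39.74/EI
  relative rotation θ_0 = (69.76 + 39.74)/EI = 109.5/EI
A unit hogging moment at B produces rotation L₁/(3EI) + L₂/(3EI) = 2.167/EI.
Compatibility: M_B·(L₁+L₂)/(3EI) = θ_0, giving M_B = 50.54 kN·m (hogging).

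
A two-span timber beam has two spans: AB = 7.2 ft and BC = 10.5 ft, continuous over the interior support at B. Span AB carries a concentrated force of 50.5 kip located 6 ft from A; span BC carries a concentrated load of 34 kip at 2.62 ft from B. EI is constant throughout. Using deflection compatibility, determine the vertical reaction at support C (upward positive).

Release continuity at B by inserting a hinge; the redundant is the internal moment M_B. The primary structure is two simply-supported spans AB and BC.
End slopes at the hinge B, treating each span as simply supported:
  span AB: point load 50.5 at a = 6: Pab(L + a)/(6LEI) = 111.1/EI
  span BC: point load 34 at a = 2.62: Pab(L + b)/(6LEI) = 204.8/EI
  relative rotation θ_0 = (111.1 + 204.8)/EI = 315.9/EI
A unit hogging moment at B produces rotation L₁/(3EI) + L₂/(3EI) = 5.9/EI.
Slope continuity at B: θ_0 = M_B·5.9/EI, so M_B = 315.9/5.9 = 53.54 kip·ft (hogging).
Span BC, ΣM about C: R_B^{BC}·10.5 = 267.9 + 53.54, so R_B^{BC} = 30.62 kip and R_C = 34 − 30.62 = 3.385 kip.

R_C = 3.385 kip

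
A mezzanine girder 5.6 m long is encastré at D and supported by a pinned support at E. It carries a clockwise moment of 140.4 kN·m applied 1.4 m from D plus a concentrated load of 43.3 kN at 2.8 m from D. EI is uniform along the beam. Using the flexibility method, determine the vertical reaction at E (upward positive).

Choose R_E as the redundant. The primary structure is the cantilever fixed at D.
Primary-structure tip deflection at E by superposition:
  clockwise couple 140.4 at a = 1.4: M₀a(2L − a)/(2EI) = 963.1/EI
  point load 43.3 at a = 2.8: Pa²(3L − a)/(6EI) = 792.1/EI
  δ_0 = 1755/EI
Tip deflection under a unit load at E: L³/(3EI) = 58.54/EI.
The prop prevents deflection at E: R_E = δ_0/δ_{EE} = 1755/58.54 = 29.98 kN.

R_E = 29.98 kN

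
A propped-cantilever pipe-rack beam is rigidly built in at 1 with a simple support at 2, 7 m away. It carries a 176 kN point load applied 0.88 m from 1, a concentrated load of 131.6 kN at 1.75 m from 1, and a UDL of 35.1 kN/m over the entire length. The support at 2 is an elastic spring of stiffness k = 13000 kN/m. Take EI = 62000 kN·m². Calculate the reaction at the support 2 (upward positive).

R_2 = 103.1 kN

Choose R_2 as the redundant. The primary structure is the cantilever fixed at 1.
Free-end deflection of the primary structure under the applied loading (downward +):
  point load 176 at a = 0.88: Pa²(3L − a)/(6EI) = 457/EI
  point load 131.6 at a = 1.75: Pa²(3L − a)/(6EI) = 1293/EI
  UDL 35.1: wL⁴/(8EI) = 10534/EI
  δ_0 = 12284/EI
Tip deflection under a unit load at 2: L³/(3EI) = 114.3/EI.
With EI = 62000 kN·m²: δ_0 = 0.19814 m and δ_{22} = 0.001844 m/kN.
Compatibility — the spring shortens by R_2/k under the reaction it provides: δ_0 − R_2·δ_{22} = R_2/k. With 1/k = 0.000077 m/kN, R_2 = δ_0 / (δ_{22} + 1/k) = 0.19814 / (0.001844 + 0.000077) = 103.1 kN.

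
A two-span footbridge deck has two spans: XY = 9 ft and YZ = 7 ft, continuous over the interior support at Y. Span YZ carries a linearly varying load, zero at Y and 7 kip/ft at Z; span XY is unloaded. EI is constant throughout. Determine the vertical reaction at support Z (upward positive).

R_Z = 15.08 kip

Release continuity at Y by inserting a hinge; the redundant is the internal moment M_Y. The primary structure is two simply-supported spans XY and YZ.
Discontinuity in slope at Y on the released structure — sum the simple-span end rotations:
  span YZ: triangular load, peak 7: 7w₀L³/(360EI) = 46.69/EI
  relative rotation θ_0 = (0 + 46.69)/EI = 46.69/EI
A unit hogging moment at Y produces rotation L₁/(3EI) + L₂/(3EI) = 5.333/EI.
Slope continuity at Y: θ_0 = M_Y·5.333/EI, so M_Y = 46.69/5.333 = 8.754 kip·ft (hogging).
Span YZ, ΣM about Z: R_Y^{YZ}·7 = 57.17 + 8.754, so R_Y^{YZ} = 9.417 kip and R_Z = 24.5 − 9.417 = 15.08 kip.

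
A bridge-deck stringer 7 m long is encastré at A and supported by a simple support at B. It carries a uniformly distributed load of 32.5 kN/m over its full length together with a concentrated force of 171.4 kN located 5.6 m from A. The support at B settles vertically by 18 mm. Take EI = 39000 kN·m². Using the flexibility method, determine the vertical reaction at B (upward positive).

R_B = 199.8 kN

Take the reaction at B as the redundant and release it; the primary structure is a cantilever fixed at A.
Primary-structure tip deflection at B by superposition:
  UDL 32.5: wL⁴/(8EI) = 9754/EI
  point load 171.4 at a = 5.6: Pa²(3L − a)/(6EI) = 13796/EI
  δ_0 = 23550/EI
Tip deflection under a unit load at B: L³/(3EI) = 114.3/EI.
With EI = 39000 kN·m²: δ_0 = 0.60385 m and δ_{BB} = 0.002932 m/kN.
Compatibility — the beam at B must follow the support down by 0.018 m: δ_0 − R_B·δ_{BB} = 0.018, so R_B = (0.60385 − 0.018)/0.002932 = 199.8 kN.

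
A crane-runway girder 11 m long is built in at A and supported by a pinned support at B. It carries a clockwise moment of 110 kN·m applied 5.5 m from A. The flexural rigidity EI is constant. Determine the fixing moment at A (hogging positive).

M_A = -13.75 kN·m

Release the roller at B. Primary structure: cantilever fixed at A.
Free-end deflection of the primary structure under the applied loading (downward +):
  clockwise couple 110 at a = 5.5: M₀a(2L − a)/(2EI) = 4991/EI
Tip deflection under a unit load at B: L³/(3EI) = 443.7/EI.
The prop prevents deflection at B: R_B = δ_0/δ_{BB} = 4991/443.7 = 11.25 kN.
Moment equilibrium about A: M_A = Σ(load moments about A) − R_B·L = 110 − 11.25×11 = -13.75 kN·m.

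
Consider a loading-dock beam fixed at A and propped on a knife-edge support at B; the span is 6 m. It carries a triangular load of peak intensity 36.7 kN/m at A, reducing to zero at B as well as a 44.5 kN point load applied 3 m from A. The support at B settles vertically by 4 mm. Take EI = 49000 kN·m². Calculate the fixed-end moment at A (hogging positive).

M_A = 154.5 kN·m

Release the roller at B. Primary structure: cantilever fixed at A.
Free-end deflection of the primary structure under the applied loading (downward +):
  triangular load, peak 36.7 at the fixed end: w₀L⁴/(30EI) = 1585/EI
  point load 44.5 at a = 3: Pa²(3L − a)/(6EI) = 1001/EI
  δ_0 = 2587/EI
Tip deflection under a unit load at B: L³/(3EI) = 72/EI.
With EI = 49000 kN·m²: δ_0 = 0.05279 m and δ_{BB} = 0.001469 m/kN.
Compatibility — the beam at B must follow the support down by 0.004 m: δ_0 − R_B·δ_{BB} = 0.004, so R_B = (0.05279 − 0.004)/0.001469 = 33.2 kN.
Moment equilibrium about A: M_A = Σ(load moments about A) − R_B·L = 353.7 − 33.2×6 = 154.5 kN·m.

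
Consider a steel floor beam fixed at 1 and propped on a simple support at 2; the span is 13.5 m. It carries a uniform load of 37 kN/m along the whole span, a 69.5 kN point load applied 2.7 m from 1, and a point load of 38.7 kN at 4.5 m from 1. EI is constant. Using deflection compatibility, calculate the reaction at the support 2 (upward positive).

R_2 = 196.9 kN

Release the roller at 2. Primary structure: cantilever fixed at 1.
Downward deflection at the released point 2 due to the loads:
  UDL 37: wL⁴/(8EI) = 153620/EI
  point load 69.5 at a = 2.7: Pa²(3L − a)/(6EI) = 3192/EI
  point load 38.7 at a = 4.5: Pa²(3L − a)/(6EI) = 4702/EI
  δ_0 = 161514/EI
Flexibility coefficient — unit upward force at 2: δ_{22} = L³/(3EI) = 820.1/EI.
The prop prevents deflection at 2: R_2 = δ_0/δ_{22} = 161514/820.1 = 196.9 kN.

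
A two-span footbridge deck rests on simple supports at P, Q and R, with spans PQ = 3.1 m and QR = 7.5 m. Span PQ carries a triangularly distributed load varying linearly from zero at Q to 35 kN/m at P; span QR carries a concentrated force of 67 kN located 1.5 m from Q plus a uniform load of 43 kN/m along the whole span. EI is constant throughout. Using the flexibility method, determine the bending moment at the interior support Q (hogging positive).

M_Q = 270.9 kN·m

Release continuity at Q by inserting a hinge; the redundant is the internal moment M_Q. The primary structure is two simply-supported spans PQ and QR.
Discontinuity in slope at Q on the released structure — sum the simple-span end rotations:
  span PQ: triangular load, peak 35: 7w₀L³/(360EI) = 20.27/EI
  span QR: point load 67 at a = 1.5: Pab(L + b)/(6LEI) = 180.9/EI
  span QR: UDL 43: wL³/(24EI) = 755.9/EI
  relative rotation θ_0 = (20.27 + 936.8)/EI = 957/EI
A unit hogging moment at Q produces rotation L₁/(3EI) + L₂/(3EI) = 3.533/EI.
Slope continuity at Q: θ_0 = M_Q·3.533/EI, so M_Q = 957/3.533 = 270.9 kN·m (hogging).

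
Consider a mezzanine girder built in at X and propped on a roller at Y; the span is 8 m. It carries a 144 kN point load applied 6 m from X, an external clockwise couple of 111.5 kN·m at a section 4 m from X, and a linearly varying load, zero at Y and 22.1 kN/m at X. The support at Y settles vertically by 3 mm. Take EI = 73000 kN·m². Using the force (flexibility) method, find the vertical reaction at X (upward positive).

Take the reaction at Y as the redundant and release it; the primary structure is a cantilever fixed at X.
Primary-structure tip deflection at Y by superposition:
  point load 144 at a = 6: Pa²(3L − a)/(6EI) = 15552/EI
  clockwise couple 111.5 at a = 4: M₀a(2L − a)/(2EI) = 2676/EI
  triangular load, peak 22.1 at the fixed end: w₀L⁴/(30EI) = 3017/EI
  δ_0 = 21245/EI
Tip deflection under a unit load at Y: L³/(3EI) = 170.7/EI.
With EI = 73000 kN·m²: δ_0 = 0.29103 m and δ_{YY} = 0.002338 m/kN.
Compatibility — the beam at Y must follow the support down by 0.003 m: δ_0 − R_Y·δ_{YY} = 0.003, so R_Y = (0.29103 − 0.003)/0.002338 = 123.2 kN.
Vertical equilibrium: R_X = ΣP − R_Y = 232.4 − 123.2 = 109.2 kN.

R_X = 109.2 kN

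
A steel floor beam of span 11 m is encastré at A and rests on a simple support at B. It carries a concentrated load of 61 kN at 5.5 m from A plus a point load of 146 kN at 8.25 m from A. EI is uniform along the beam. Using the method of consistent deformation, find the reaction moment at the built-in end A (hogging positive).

Remove the prop at B; the released (primary) structure is a cantilever built in at A.
Free-end deflection of the primary structure under the applied loading (downward +):
  point load 61 at a = 5.5: Pa²(3L − a)/(6EI) = 8457/EI
  point load 146 at a = 8.25: Pa²(3L − a)/(6EI) = 40991/EI
  δ_0 = 49448/EI
Tip deflection under a unit load at B: L³/(3EI) = 443.7/EI.
Compatibility at B: δ_0 − R_B·δ_{BB} = 0, so R_B = 49448/443.7 = 111.5 kN.
Moment equilibrium about A: M_A = Σ(load moments about A) − R_B·L = 1540 − 111.5×11 = 314 kN·m.

M_A = 314 kN·m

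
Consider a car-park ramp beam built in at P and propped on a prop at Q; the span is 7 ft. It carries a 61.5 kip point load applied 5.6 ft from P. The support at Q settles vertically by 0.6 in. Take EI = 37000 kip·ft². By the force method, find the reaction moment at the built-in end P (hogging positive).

Remove the prop at Q; the released (primary) structure is a cantilever built in at P.
Free-end deflection of the primary structure under the applied loading (downward +):
  point load 61.5 at a = 5.6: Pa²(3L − a)/(6EI) = 4950/EI
Flexibility coefficient — unit upward force at Q: δ_{QQ} = L³/(3EI) = 114.3/EI.
With EI = 37000 kip·ft²: δ_0 = 0.13379 ft and δ_{QQ} = 0.00309 ft/kip.
Compatibility — the beam at Q must follow the support down by 0.05 ft: δ_0 − R_Q·δ_{QQ} = 0.05, so R_Q = (0.13379 − 0.05)/0.00309 = 27.12 kip.
Moment equilibrium about P: M_P = Σ(load moments about P) − R_Q·L = 344.4 − 27.12×7 = 154.6 kip·ft.

M_P = 154.6 kip·ft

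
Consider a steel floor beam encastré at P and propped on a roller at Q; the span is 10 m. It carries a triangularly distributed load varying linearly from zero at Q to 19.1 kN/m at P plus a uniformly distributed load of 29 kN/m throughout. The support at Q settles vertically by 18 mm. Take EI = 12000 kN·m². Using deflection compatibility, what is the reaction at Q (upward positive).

Release the roller at Q. Primary structure: cantilever fixed at P.
Downward deflection at the released point Q due to the loads:
  triangular load, peak 19.1 at the fixed end: w₀L⁴/(30EI) = 6367/EI
  UDL 29: wL⁴/(8EI) = 36250/EI
  δ_0 = 42617/EI
Flexibility coefficient — unit upward force at Q: δ_{QQ} = L³/(3EI) = 333.3/EI.
With EI = 12000 kN·m²: δ_0 = 3.5514 m and δ_{QQ} = 0.027778 m/kN.
Compatibility — the beam at Q must follow the support down by 0.018 m: δ_0 − R_Q·δ_{QQ} = 0.018, so R_Q = (3.5514 − 0.018)/0.027778 = 127.2 kN.

R_Q = 127.2 kN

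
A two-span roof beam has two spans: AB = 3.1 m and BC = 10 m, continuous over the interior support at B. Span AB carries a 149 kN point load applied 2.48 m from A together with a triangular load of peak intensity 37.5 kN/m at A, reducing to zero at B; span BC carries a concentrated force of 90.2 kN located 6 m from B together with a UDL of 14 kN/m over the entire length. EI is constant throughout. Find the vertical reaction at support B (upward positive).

Release continuity at B by inserting a hinge; the redundant is the internal moment M_B. The primary structure is two simply-supported spans AB and BC.
Discontinuity in slope at B on the released structure — sum the simple-span end rotations:
  span AB: point load 149 at a = 2.48: Pab(L + a)/(6LEI) = 68.73/EI
  span AB: triangular load, peak 37.5: 7w₀L³/(360EI) = 21.72/EI
  span BC: point load 90.2 at a = 6: Pab(L + b)/(6LEI) = 505.1/EI
  span BC: UDL 14: wL³/(24EI) = 583.3/EI
  relative rotation θ_0 = (90.45 + 1088)/EI = 1179/EI
A unit hogging moment at B produces rotation L₁/(3EI) + L₂/(3EI) = 4.367/EI.
Compatibility: M_B·(L₁+L₂)/(3EI) = θ_0, giving M_B = 270 kN·m (hogging).
Span AB, ΣM about A with M_B applied at B: R_B^{AB}·3.1 = 429.6 + 270, so R_B^{AB} = 225.7 kN and R_A = 207.1 − 225.7 = -18.54 kN.
Span BC, ΣM about C: R_B^{BC}·10 = 1061 + 270, so R_B^{BC} = 133.1 kN and R_C = 230.2 − 133.1 = 97.12 kN.
R_B = 225.7 + 133.1 = 358.7 kN.

R_B = 358.7 kN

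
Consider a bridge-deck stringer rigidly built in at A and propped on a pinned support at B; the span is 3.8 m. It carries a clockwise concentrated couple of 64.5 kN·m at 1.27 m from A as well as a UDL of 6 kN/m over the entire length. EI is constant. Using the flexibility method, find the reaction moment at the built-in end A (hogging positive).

Release the roller at B. Primary structure: cantilever fixed at A.
Primary-structure tip deflection at B by superposition:
  clockwise couple 64.5 at a = 1.27: M₀a(2L − a)/(2EI) = 259.3/EI
  UDL 6: wL⁴/(8EI) = 156.4/EI
  δ_0 = 415.6/EI
Tip deflection under a unit load at B: L³/(3EI) = 18.29/EI.
The prop prevents deflection at B: R_B = δ_0/δ_{BB} = 415.6/18.29 = 22.72 kN.
Moment equilibrium about A: M_A = Σ(load moments about A) − R_B·L = 107.8 − 22.72×3.8 = 21.47 kN·m.

M_A = 21.47 kN·m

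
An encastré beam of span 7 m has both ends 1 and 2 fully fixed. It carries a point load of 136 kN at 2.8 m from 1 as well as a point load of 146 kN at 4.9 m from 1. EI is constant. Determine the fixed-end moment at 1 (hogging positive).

M_1 = 201.5 kN·m

Release both end moments; the primary structure is a simply-supported span 12 with redundants M_1 and M_2.
Simple-span end rotations at 1 and 2 under the given loads:
  at 1: point load 136 at a = 2.8: Pab(L + b)/(6LEI) = 426.5/EI
  at 2: point load 136 at a = 2.8: Pab(L + a)/(6LEI) = 373.2/EI
  at 1: point load 146 at a = 4.9: Pab(L + b)/(6LEI) = 325.5/EI
  at 2: point load 146 at a = 4.9: Pab(L + a)/(6LEI) = 425.7/EI
  θ_10 = 752/EI,  θ_20 = 798.8/EI
Flexibility coefficients: a unit moment at one end gives L/(3EI) there and L/(6EI) at the far end, so f₁₁ = f₂₂ = 2.333/EI and f₁₂ = f₂₁ = 1.167/EI.
Compatibility — zero rotation at each built-in end:
  2.333 M_1 + 1.167 M_2 = 752
  1.167 M_1 + 2.333 M_2 = 798.8
Solving the pair gives M_1 = 201.5 kN·m and M_2 = 241.6 kN·m (hogging).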